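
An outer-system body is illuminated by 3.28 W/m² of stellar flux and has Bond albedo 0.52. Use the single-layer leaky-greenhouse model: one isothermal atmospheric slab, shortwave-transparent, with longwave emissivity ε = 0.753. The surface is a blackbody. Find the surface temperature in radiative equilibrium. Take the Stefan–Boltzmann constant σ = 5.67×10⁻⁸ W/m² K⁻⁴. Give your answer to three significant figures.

At the top of the atmosphere, σT_e⁴ = S(1−α)/4 = 0.3936 W/m², giving T_e = 51.33 K.
For a single slab of emissivity ε, T_s⁴ = 2T_e⁴/(2−ε); thus T_s = 51.33·(1.604)^(1/4) = 57.76 K.

57.8 K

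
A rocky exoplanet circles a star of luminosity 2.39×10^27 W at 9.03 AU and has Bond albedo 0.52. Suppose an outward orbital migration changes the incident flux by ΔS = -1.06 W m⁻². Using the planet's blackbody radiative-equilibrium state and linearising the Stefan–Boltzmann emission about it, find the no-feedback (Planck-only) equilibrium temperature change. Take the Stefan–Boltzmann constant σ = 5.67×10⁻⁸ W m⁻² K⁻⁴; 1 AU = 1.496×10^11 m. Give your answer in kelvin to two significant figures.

Orbital distance: d = 9.03 AU = 1.351×10^12 m.
Flux at the orbit: S = L/(4πd²) = 2.39×10^27/(4π·(1.35×10^12)²) = 104.2 W m⁻².
Reference equilibrium: T_e = [S(1−α)/(4σ)]^(1/4) = 121.9 K.
Only a fraction (1−α) is absorbed and it's spread over 4πR², so ΔF = (1−α)ΔS/4 = -0.1272 W m⁻².
Planck response: λ_P = 4σT_e³ = 4·5.67×10⁻⁸·(121.9)³ = 0.4105 W m⁻²/K.
Hence the no-feedback warming is ΔF/(4σT_e³) = -0.310 K.

-0.31 K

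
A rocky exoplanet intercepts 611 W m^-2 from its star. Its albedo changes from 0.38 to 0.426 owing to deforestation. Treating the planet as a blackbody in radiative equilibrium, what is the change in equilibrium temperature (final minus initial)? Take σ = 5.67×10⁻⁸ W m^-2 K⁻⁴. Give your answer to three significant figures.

-3.86 K

Before: T₁ = [611.0·0.62/(4σ)]^(1/4) = 202.2 K.
With α = 0.426, T₂ = 198.3 K.
Change: 198.3 − 202.2 = -3.859 K.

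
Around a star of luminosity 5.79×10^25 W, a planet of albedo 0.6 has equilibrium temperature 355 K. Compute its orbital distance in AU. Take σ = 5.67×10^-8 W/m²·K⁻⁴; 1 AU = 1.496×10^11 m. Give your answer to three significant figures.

0.151 AU

The flux needed for this T is 4σT⁴/(1−0.6) = 9005 W/m².
Then d = [L/(4πS)]^(1/2) = 2.262×10^10 m, i.e. 0.1512 AU.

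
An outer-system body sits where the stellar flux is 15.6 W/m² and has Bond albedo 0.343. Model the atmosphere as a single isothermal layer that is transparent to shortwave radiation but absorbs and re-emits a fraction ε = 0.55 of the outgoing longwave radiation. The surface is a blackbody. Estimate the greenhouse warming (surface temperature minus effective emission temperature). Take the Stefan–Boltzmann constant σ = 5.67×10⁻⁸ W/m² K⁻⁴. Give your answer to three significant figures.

The planet radiates to space at T_e = [S(1−α)/(4σ)]^(1/4) = 81.99 K.
Surface balance with a leaky layer gives σT_s⁴ = σT_e⁴·2/(2−ε), so T_s = T_e·[2/(2−0.55)]^(1/4) = 88.85 K.
T_s − T_e = 88.85 − 81.99 = 6.864 K.

6.86 K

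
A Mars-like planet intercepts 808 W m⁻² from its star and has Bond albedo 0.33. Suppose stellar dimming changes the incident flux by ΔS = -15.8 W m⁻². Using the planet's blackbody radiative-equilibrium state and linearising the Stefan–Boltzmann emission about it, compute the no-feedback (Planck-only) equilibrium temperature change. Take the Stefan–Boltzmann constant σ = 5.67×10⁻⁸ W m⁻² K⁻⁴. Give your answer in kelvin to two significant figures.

-1.1 K

Reference equilibrium: T_e = [S(1−α)/(4σ)]^(1/4) = 221.0 K.
Only a fraction (1−α) is absorbed and it's spread over 4πR², so ΔF = (1−α)ΔS/4 = -2.646 W m⁻².
Planck response: λ_P = 4σT_e³ = 4·5.67×10⁻⁸·(221.0)³ = 2.449 W m⁻²/K.
So ΔT₀ = -2.646/2.449 = -1.08 K.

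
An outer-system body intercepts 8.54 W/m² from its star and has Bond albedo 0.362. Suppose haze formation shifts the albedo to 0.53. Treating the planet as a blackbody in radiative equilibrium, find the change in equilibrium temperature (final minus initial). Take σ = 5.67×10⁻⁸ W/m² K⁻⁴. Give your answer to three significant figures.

With α = 0.362, T₁ = 70.01 K.
With α = 0.53, T₂ = 64.86 K.
ΔT = T₂ − T₁ = -5.150 K.

-5.15 K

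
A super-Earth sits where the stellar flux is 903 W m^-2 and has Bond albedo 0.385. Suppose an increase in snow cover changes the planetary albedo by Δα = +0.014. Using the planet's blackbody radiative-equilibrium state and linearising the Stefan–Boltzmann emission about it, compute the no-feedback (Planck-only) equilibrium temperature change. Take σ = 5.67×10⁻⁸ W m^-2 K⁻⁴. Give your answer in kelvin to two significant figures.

-1.3 K

Reference equilibrium: T_e = [S(1−α)/(4σ)]^(1/4) = 222.4 K.
The change in absorbed flux is Δ[S(1−α)/4] = −SΔα/4 = -3.160 W m^-2.
The Planck feedback parameter is 4σT_e³ = 2.497 W m^-2/K.
Hence the no-feedback warming is ΔF/(4σT_e³) = -1.27 K.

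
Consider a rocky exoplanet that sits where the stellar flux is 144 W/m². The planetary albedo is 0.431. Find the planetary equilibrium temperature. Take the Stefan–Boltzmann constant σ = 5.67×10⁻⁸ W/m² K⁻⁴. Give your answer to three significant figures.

The planet absorbs (1−α)S over its disc πR² and re-emits over 4πR², so the mean absorbed flux is (1−0.431)·144.0/4 = 20.48 W/m².
Balancing against σT⁴: T = (20.48/5.67×10⁻⁸)^(1/4) = 137.9 K.

138 K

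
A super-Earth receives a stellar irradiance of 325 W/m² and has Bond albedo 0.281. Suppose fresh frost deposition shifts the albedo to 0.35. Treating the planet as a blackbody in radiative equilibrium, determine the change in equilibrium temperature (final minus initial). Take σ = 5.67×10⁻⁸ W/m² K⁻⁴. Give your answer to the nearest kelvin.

-4 K

Initial: T₁ = [S(1−0.281)/(4σ)]^(1/4) = 179.2 K.
With α = 0.35, T₂ = 174.7 K.
ΔT = T₂ − T₁ = -4.462 K.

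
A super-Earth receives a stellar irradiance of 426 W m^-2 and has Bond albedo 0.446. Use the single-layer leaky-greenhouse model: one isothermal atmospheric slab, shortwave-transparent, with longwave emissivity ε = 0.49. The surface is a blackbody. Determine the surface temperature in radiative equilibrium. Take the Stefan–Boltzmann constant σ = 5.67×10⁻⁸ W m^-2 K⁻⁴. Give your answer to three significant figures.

193 K

Effective emission temperature (TOA balance): σT_e⁴ = S(1−α)/4 = 59.00 W m^-2 → T_e = 179.6 K.
For a single slab of emissivity ε, T_s⁴ = 2T_e⁴/(2−ε); thus T_s = 179.6·(1.325)^(1/4) = 192.7 K.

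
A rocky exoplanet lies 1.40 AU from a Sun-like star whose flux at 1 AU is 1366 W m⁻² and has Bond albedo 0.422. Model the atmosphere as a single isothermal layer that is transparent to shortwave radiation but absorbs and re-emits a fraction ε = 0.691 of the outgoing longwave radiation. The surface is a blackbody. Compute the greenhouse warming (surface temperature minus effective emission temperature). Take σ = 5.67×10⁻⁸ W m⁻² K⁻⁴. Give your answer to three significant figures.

Irradiance scales as 1/d², so S = 1366 W m⁻² × (1/1.40)² = 696.9 W m⁻².
The planet radiates to space at T_e = [S(1−α)/(4σ)]^(1/4) = 205.3 K.
For a single slab of emissivity ε, T_s⁴ = 2T_e⁴/(2−ε); thus T_s = 205.3·(1.528)^(1/4) = 228.2 K.
T_s − T_e = 228.2 − 205.3 = 22.95 K.

22.9 K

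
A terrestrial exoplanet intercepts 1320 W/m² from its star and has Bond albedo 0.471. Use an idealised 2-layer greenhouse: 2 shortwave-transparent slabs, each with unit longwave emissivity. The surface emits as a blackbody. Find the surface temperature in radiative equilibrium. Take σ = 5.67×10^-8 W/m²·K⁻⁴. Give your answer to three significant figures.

310 kelvin

Top-of-atmosphere balance: σT_e⁴ = S(1−α)/4 = 174.6 W/m² → T_e = 235.6 K.
Layer-by-layer balance gives σT_s⁴ = (N+1)σT_e⁴, so T_s = 3^¼·235.6 = 310.0 K.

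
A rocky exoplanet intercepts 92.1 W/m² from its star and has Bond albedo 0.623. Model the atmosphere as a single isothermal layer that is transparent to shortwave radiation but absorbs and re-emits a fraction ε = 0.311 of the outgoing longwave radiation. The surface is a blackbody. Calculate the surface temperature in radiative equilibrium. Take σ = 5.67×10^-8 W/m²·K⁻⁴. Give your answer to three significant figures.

At the top of the atmosphere, σT_e⁴ = S(1−α)/4 = 8.680 W/m², giving T_e = 111.2 K.
The surface balance (absorbed SW + ε·downward IR = σT_s⁴) with T_a⁴ = T_s⁴/2 reduces to T_s = T_e·[2/(2−ε)]^¼ = 116.0 K.

116 K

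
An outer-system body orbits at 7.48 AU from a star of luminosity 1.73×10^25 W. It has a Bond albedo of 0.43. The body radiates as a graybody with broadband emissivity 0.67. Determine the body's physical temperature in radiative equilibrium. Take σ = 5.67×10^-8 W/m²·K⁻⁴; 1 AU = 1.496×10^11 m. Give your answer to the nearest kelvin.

45 K

Orbital distance: d = 7.48 AU = 1.119×10^12 m.
Spreading L over a sphere of radius d: S = 1.73×10^25/(4π·1.12×10^12²) = 1.099 W/m².
The planet absorbs (1−α)S over its disc πR² and re-emits over 4πR², so the mean absorbed flux is (1−0.43)·1.099/4 = 0.1567 W/m².
Equating to εσT⁴ with ε = 0.67: T = (0.1567/0.67σ)^(1/4) = 45.06 K.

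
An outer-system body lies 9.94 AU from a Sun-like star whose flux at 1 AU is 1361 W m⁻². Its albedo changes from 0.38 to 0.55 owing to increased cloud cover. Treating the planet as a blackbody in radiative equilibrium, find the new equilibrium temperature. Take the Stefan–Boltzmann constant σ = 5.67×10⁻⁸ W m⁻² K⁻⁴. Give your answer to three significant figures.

72.3 K

Irradiance scales as 1/d², so S = 1361 W m⁻² × (1/9.94)² = 13.77 W m⁻².
With the new albedo, S(1−α₂)/4 = 1.550 W m⁻², so T₂ = 72.30 K.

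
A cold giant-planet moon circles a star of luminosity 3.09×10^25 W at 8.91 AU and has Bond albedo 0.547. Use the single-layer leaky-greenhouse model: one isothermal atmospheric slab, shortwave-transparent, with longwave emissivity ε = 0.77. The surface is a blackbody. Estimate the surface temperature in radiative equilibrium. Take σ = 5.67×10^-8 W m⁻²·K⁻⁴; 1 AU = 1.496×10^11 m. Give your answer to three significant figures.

d = 8.91 × 1.496×10^11 m = 1.333×10^12 m.
Flux at the orbit: S = L/(4πd²) = 3.09×10^25/(4π·(1.33×10^12)²) = 1.384 W m⁻².
At the top of the atmosphere, σT_e⁴ = S(1−α)/4 = 0.1567 W m⁻², giving T_e = 40.78 K.
The surface balance (absorbed SW + ε·downward IR = σT_s⁴) with T_a⁴ = T_s⁴/2 reduces to T_s = T_e·[2/(2−ε)]^¼ = 46.04 K.

46.0 kelvin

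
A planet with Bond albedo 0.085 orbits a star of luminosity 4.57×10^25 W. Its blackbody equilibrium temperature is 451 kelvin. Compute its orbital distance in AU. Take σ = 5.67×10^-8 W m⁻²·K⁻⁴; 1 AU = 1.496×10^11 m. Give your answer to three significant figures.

Energy balance gives S = 4σT⁴/(1−α) = 10250 W m⁻².
From L = 4πd²S, d = √(4.57×10^25/(4π·10250)) = 1.883×10^10 m = 0.1259 AU.

0.126 AU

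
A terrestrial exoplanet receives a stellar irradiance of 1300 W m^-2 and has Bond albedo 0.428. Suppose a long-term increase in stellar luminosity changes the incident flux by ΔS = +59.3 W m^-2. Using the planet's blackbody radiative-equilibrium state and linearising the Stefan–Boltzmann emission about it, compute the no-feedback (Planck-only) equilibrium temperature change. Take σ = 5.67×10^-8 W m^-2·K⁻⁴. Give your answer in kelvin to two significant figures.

Reference equilibrium: T_e = [S(1−α)/(4σ)]^(1/4) = 239.3 K.
ΔF = Δ[S(1−α)]/4 = (1−0.428)·+59.3/4 = 8.480 W m^-2.
Linearising σT⁴ gives d(σT⁴)/dT = 4σT_e³ = 3.108 W m^-2 per K.
ΔT₀ = ΔF/λ_P = 8.480/3.108 = 2.73 K.

2.7 kelvin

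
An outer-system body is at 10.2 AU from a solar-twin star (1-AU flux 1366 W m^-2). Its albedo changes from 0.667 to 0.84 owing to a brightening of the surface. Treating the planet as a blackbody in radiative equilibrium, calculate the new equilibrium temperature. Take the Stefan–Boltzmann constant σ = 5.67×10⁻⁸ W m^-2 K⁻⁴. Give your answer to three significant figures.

By the inverse-square law, S = 1366/10.2² = 13.13 W m^-2.
With the new albedo, S(1−α₂)/4 = 0.5252 W m^-2, so T₂ = 55.17 K.

55.2 K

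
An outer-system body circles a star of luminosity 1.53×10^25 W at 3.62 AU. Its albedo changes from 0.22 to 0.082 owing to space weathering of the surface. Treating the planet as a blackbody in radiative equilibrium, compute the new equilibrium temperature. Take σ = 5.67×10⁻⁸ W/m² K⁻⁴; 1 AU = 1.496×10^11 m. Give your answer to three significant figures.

64.0 kelvin

d = 3.62 × 1.496×10^11 m = 5.416×10^11 m.
Spreading L over a sphere of radius d: S = 1.53×10^25/(4π·5.42×10^11²) = 4.151 W/m².
New equilibrium: T₂ = [(1−0.082)·4.151/(4σ)]^(1/4) = 64.03 K.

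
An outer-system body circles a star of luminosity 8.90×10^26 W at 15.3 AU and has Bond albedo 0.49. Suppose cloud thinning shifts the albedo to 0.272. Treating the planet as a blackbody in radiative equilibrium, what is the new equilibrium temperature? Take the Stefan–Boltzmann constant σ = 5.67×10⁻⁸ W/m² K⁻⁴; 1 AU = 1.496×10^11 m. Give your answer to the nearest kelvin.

81 K

d = 15.3 × 1.496×10^11 m = 2.289×10^12 m.
S = L/(4πd²) = 13.52 W/m².
With the new albedo, S(1−α₂)/4 = 2.460 W/m², so T₂ = 81.16 K.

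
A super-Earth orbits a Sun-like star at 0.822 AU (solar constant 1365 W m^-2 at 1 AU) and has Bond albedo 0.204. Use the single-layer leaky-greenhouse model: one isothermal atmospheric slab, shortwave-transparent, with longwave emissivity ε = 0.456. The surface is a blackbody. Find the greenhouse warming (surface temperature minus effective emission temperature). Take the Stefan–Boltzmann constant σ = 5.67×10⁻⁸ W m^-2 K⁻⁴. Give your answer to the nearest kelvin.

19 kelvin

Flux at the orbit: S = 1365/(0.822)² = 2020 W m^-2.
The planet radiates to space at T_e = [S(1−α)/(4σ)]^(1/4) = 290.2 K.
For a single slab of emissivity ε, T_s⁴ = 2T_e⁴/(2−ε); thus T_s = 290.2·(1.295)^(1/4) = 309.6 K.
The atmosphere warms the surface by 19.39 K.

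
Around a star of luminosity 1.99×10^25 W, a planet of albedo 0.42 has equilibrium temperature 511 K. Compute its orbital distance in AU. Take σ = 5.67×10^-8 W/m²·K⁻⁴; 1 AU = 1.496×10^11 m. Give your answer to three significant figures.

Required flux: S = 4σT⁴/(1−α) = 26660 W/m².
S = L/(4πd²) → d = √(L/4πS) = √(1.99×10^25/(4π·26660)) = 7.707×10^9 m = 0.05152 AU.

0.0515 AU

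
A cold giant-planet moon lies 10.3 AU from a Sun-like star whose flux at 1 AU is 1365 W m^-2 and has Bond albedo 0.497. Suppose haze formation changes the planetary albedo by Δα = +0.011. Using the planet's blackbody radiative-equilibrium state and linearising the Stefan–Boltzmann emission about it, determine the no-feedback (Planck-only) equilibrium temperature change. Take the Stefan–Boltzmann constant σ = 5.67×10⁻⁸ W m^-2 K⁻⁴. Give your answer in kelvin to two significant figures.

-0.40 kelvin

By the inverse-square law, S = 1365/10.3² = 12.87 W m^-2.
Unperturbed T_e = [12.87·(1−0.497)/(4σ)]^¼ = 73.09 K.
The change in absorbed flux is Δ[S(1−α)/4] = −SΔα/4 = -0.03538 W m^-2.
Planck response: λ_P = 4σT_e³ = 4·5.67×10⁻⁸·(73.09)³ = 0.08855 W m^-2/K.
ΔT₀ = ΔF/λ_P = -0.03538/0.08855 = -0.400 K.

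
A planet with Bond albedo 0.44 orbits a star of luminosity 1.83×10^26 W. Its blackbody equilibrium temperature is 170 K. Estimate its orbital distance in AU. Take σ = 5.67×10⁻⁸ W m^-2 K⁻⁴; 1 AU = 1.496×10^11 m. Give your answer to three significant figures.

1.39 AU

Energy balance gives S = 4σT⁴/(1−α) = 338.3 W m^-2.
S = L/(4πd²) → d = √(L/4πS) = √(1.83×10^26/(4π·338.3)) = 2.075×10^11 m = 1.387 AU.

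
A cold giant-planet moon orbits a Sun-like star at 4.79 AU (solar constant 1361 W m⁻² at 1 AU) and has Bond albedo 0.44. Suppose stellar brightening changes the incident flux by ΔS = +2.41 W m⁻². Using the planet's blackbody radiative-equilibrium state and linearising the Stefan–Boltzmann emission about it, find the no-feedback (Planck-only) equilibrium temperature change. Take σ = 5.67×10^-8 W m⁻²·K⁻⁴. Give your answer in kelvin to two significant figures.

Flux at the orbit: S = 1361/(4.79)² = 59.32 W m⁻².
Reference equilibrium: T_e = [S(1−α)/(4σ)]^(1/4) = 110.0 K.
TOA radiative forcing: ΔF = (1−α)ΔS/4 = 0.56·(+2.41)/4 = 0.3374 W m⁻².
Planck response: λ_P = 4σT_e³ = 4·5.67×10⁻⁸·(110.0)³ = 0.3020 W m⁻²/K.
ΔT₀ = ΔF/λ_P = 0.3374/0.3020 = 1.12 K.

1.1 kelvin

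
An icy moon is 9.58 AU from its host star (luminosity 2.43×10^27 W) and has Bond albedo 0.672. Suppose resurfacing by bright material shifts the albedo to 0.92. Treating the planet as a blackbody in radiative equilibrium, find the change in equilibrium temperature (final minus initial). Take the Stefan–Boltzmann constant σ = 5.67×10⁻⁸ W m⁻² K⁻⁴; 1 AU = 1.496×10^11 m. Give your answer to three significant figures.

d = 9.58 × 1.496×10^11 m = 1.433×10^12 m.
S = L/(4πd²) = 94.15 W m⁻².
With α = 0.672, T₁ = 108.0 K.
Final:   T₂ = [S(1−0.92)/(4σ)]^(1/4) = 75.91 K.
ΔT = T₂ − T₁ = -32.11 K.

-32.1 K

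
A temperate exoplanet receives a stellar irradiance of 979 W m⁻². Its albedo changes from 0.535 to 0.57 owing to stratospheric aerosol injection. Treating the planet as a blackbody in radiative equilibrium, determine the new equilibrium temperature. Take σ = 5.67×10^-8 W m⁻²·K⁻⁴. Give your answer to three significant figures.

208 K

New equilibrium: T₂ = [(1−0.57)·979.0/(4σ)]^(1/4) = 207.6 K.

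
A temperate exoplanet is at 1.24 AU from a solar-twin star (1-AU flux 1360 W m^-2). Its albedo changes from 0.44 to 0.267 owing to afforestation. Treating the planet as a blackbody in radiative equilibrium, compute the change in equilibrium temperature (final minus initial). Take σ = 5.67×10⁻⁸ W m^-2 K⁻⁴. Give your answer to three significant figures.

15.0 kelvin

By the inverse-square law, S = 1360/1.24² = 884.5 W m^-2.
Before: T₁ = [884.5·0.56/(4σ)]^(1/4) = 216.2 K.
After:  T₂ = [884.5·0.733/(4σ)]^(1/4) = 231.2 K.
ΔT = T₂ − T₁ = 15.05 K.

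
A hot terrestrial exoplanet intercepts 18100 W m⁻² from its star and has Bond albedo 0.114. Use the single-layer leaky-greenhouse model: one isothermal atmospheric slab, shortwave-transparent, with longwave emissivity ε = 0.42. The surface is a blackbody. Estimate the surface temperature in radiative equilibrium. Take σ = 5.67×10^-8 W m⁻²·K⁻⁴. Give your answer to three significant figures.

547 K

Effective emission temperature (TOA balance): σT_e⁴ = S(1−α)/4 = 4009 W m⁻² → T_e = 515.7 K.
For a single slab of emissivity ε, T_s⁴ = 2T_e⁴/(2−ε); thus T_s = 515.7·(1.266)^(1/4) = 547.0 K.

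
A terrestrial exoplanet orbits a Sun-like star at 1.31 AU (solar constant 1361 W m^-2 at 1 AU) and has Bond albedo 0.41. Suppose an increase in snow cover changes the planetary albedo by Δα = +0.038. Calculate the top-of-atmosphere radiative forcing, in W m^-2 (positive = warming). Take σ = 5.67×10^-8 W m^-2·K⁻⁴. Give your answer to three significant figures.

By the inverse-square law, S = 1361/1.31² = 793.1 W m^-2.
The change in absorbed flux is Δ[S(1−α)/4] = −SΔα/4 = -7.534 W m^-2.

-7.53 W m^-2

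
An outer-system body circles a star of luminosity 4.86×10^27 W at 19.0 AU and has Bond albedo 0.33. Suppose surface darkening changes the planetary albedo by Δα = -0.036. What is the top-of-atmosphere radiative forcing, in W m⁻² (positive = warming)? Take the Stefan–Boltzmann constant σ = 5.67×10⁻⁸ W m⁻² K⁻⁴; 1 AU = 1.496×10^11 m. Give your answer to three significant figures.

d = 19.0 × 1.496×10^11 m = 2.842×10^12 m.
S = L/(4πd²) = 47.87 W m⁻².
The change in absorbed flux is Δ[S(1−α)/4] = −SΔα/4 = 0.4308 W m⁻².

0.431 W m⁻²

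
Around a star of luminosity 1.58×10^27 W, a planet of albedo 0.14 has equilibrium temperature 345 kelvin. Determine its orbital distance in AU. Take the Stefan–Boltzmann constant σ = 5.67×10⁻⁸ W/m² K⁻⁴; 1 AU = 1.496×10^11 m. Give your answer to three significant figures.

The flux needed for this T is 4σT⁴/(1−0.14) = 3736 W/m².
From L = 4πd²S, d = √(1.58×10^27/(4π·3736)) = 1.834×10^11 m = 1.226 AU.

1.23 AU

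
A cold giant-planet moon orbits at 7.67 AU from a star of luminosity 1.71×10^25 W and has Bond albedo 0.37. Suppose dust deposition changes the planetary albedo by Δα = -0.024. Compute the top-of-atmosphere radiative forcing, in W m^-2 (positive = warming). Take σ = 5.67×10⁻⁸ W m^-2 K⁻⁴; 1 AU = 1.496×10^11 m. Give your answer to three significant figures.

d = 7.67 × 1.496×10^11 m = 1.147×10^12 m.
Flux at the orbit: S = L/(4πd²) = 1.71×10^25/(4π·(1.15×10^12)²) = 1.034 W m^-2.
TOA radiative forcing: ΔF = −S·Δα/4 = −1.034·(-0.024)/4 = 0.006201 W m^-2.

0.00620 W m^-2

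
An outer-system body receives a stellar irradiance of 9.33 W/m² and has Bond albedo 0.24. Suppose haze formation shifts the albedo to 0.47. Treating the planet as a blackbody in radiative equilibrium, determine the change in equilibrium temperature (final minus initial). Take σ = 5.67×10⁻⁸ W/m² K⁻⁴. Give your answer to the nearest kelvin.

Initial: T₁ = [S(1−0.24)/(4σ)]^(1/4) = 74.78 K.
Final:   T₂ = [S(1−0.47)/(4σ)]^(1/4) = 68.33 K.
Change: 68.33 − 74.78 = -6.443 K.

-6 K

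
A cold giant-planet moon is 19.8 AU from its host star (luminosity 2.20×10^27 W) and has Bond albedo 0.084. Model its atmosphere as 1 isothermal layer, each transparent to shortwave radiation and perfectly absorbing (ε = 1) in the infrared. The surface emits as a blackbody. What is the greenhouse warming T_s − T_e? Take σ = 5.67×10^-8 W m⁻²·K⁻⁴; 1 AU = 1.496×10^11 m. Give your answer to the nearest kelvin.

Orbital distance: d = 19.8 AU = 2.962×10^12 m.
S = L/(4πd²) = 19.95 W m⁻².
The effective emission temperature is T_e = [S(1−α)/(4σ)]^¼ = 94.75 K.
T_s = (N+1)^(1/4)·T_e = 112.7 K.
Warming: T_s − T_e = 17.93 K.

18 K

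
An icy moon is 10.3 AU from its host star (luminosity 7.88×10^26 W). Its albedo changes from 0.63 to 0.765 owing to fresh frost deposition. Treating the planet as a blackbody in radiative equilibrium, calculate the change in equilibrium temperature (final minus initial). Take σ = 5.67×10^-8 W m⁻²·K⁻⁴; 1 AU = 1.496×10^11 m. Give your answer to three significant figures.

d = 10.3 × 1.496×10^11 m = 1.541×10^12 m.
S = L/(4πd²) = 26.41 W m⁻².
Before: T₁ = [26.41·0.37/(4σ)]^(1/4) = 81.02 K.
With α = 0.765, T₂ = 72.33 K.
ΔT = T₂ − T₁ = -8.691 K.

-8.69 K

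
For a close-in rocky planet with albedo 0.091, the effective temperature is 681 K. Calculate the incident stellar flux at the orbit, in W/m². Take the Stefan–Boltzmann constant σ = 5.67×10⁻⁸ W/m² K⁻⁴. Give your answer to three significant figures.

From S(1−α)/4 = σT⁴: S = 4σT⁴/(1−α).
σT⁴ = 5.67×10⁻⁸·(681)⁴ = 12190 W/m².
S = 4·12190/0.909 = 53660 W/m².

53700 W/m²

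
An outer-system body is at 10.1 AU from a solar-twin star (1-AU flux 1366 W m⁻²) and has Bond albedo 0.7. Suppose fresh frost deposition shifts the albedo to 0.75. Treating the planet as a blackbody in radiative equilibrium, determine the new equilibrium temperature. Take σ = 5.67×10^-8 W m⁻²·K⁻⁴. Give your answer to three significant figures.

62.0 K

Flux at the orbit: S = 1366/(10.1)² = 13.39 W m⁻².
T₂ = [S(1−α₂)/(4σ)]^(1/4) = [13.39·0.25/(4σ)]^(1/4) = 61.98 K.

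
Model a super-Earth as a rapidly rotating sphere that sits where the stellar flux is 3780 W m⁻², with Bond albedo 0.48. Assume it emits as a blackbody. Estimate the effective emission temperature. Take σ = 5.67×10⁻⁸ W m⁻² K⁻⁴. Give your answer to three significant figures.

305 K

Averaging over the sphere, the absorbed flux is S(1−α)/4 = 491.4 W m⁻².
In equilibrium σT⁴ equals this, so T = 305.1 K.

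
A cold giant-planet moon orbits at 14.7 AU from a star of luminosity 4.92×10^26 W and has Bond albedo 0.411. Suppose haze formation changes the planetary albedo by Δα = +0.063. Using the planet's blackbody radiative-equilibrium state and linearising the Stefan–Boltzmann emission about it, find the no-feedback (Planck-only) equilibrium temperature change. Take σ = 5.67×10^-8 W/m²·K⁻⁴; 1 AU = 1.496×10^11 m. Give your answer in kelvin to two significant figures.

d = 14.7 × 1.496×10^11 m = 2.199×10^12 m.
Flux at the orbit: S = L/(4πd²) = 4.92×10^26/(4π·(2.20×10^12)²) = 8.096 W/m².
The baseline emission temperature is T_e = 67.71 K.
ΔF = −(S/4)Δα = −(8.096/4)×(+0.063) = -0.1275 W/m².
Planck response: λ_P = 4σT_e³ = 4·5.67×10⁻⁸·(67.71)³ = 0.07042 W/m²/K.
So ΔT₀ = -0.1275/0.07042 = -1.81 K.

-1.8 K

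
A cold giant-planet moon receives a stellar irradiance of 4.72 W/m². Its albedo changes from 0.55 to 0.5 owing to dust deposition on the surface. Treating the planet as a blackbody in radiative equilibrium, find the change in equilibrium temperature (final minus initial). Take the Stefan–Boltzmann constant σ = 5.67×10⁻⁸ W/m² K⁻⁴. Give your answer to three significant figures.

With α = 0.55, T₁ = 55.32 K.
With α = 0.5, T₂ = 56.80 K.
Change: 56.80 − 55.32 = 1.476 K.

1.48 kelvin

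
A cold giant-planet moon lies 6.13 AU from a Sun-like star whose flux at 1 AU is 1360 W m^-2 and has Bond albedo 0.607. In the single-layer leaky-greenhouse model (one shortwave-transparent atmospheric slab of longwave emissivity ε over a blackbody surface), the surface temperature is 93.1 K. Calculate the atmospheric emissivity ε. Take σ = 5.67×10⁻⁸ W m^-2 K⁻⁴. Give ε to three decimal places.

Irradiance scales as 1/d², so S = 1360 W m^-2 × (1/6.13)² = 36.19 W m^-2.
TOA balance gives T_e = 88.99 K.
Inverting T_s⁴ = 2T_e⁴/(2−ε): (T_e/T_s)⁴ = 0.8348, so ε = 2(1 − 0.8348) = 0.3305.

0.330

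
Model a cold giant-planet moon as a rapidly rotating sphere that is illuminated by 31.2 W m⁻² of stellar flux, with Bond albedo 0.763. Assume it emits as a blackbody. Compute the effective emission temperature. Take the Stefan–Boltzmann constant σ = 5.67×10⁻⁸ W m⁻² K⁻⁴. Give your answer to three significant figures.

75.6 kelvin

Averaging over the sphere, the absorbed flux is S(1−α)/4 = 1.849 W m⁻².
Set σT⁴ = 1.849 → T = (1.849/σ)^(1/4) = 75.56 K.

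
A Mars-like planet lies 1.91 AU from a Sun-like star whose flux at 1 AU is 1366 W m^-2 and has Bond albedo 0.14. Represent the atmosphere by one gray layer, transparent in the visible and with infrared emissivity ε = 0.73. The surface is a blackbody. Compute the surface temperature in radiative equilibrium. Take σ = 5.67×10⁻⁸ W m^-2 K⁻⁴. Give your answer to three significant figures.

By the inverse-square law, S = 1366/1.91² = 374.4 W m^-2.
At the top of the atmosphere, σT_e⁴ = S(1−α)/4 = 80.50 W m^-2, giving T_e = 194.1 K.
For a single slab of emissivity ε, T_s⁴ = 2T_e⁴/(2−ε); thus T_s = 194.1·(1.575)^(1/4) = 217.5 K.

217 kelvin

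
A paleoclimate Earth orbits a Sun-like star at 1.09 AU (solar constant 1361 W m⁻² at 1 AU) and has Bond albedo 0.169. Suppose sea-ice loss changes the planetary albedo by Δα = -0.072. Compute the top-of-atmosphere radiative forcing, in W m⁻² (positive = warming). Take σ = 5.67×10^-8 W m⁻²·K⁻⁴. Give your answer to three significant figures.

Irradiance scales as 1/d², so S = 1361 W m⁻² × (1/1.09)² = 1146 W m⁻².
The change in absorbed flux is Δ[S(1−α)/4] = −SΔα/4 = 20.62 W m⁻².

20.6 W m⁻²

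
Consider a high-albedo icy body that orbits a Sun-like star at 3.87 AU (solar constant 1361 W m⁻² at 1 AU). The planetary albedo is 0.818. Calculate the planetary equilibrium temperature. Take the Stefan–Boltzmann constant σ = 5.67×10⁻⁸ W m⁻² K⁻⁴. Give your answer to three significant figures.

Irradiance scales as 1/d², so S = 1361 W m⁻² × (1/3.87)² = 90.87 W m⁻².
The planet absorbs (1−α)S over its disc πR² and re-emits over 4πR², so the mean absorbed flux is (1−0.818)·90.87/4 = 4.135 W m⁻².
In equilibrium σT⁴ equals this, so T = 92.41 K.

92.4 kelvin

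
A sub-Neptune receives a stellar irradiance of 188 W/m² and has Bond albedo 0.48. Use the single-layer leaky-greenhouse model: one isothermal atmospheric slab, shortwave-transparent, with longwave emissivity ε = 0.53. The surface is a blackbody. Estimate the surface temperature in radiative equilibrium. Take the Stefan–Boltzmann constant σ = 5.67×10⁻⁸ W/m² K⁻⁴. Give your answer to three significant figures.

156 K

At the top of the atmosphere, σT_e⁴ = S(1−α)/4 = 24.44 W/m², giving T_e = 144.1 K.
For a single slab of emissivity ε, T_s⁴ = 2T_e⁴/(2−ε); thus T_s = 144.1·(1.361)^(1/4) = 155.6 K.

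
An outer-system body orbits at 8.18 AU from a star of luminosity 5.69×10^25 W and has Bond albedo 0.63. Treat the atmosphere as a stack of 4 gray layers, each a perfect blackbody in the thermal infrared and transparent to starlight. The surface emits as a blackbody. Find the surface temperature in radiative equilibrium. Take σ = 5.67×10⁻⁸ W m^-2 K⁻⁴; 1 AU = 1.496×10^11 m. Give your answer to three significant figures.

70.5 K

Orbital distance: d = 8.18 AU = 1.224×10^12 m.
S = L/(4πd²) = 3.024 W m^-2.
OLR = S(1−α)/4 = 0.2797 W m^-2; the top layer radiates at T_e = 47.13 K.
With N = 4 opaque layers, T_s = (N+1)^(1/4)·T_e = 5^(1/4)·47.13 = 70.47 K.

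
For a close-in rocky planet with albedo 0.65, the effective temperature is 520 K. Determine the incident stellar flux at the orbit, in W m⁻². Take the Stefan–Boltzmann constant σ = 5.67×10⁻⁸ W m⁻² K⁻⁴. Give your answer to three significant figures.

47400 W m⁻²

Invert the energy balance for S: S = 4σT⁴/(1−α).
The emitted flux is σT⁴ = 4146 W m⁻².
S = 4·4146/0.35 = 47380 W m⁻².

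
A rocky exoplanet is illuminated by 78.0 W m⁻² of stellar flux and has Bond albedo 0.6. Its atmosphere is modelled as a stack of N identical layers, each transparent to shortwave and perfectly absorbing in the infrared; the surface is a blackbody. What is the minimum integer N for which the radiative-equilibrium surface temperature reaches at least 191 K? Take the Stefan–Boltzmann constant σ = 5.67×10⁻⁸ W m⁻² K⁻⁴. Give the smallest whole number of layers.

OLR = S(1−α)/4 = 7.800 W m⁻²; the top layer radiates at T_e = 108.3 K.
Since T_s⁴ = (N+1)T_e⁴, we need N ≥ (T_s/T_e)⁴ − 1 = 8.674.
So N ≥ 8.674; the smallest integer is N = 9.

9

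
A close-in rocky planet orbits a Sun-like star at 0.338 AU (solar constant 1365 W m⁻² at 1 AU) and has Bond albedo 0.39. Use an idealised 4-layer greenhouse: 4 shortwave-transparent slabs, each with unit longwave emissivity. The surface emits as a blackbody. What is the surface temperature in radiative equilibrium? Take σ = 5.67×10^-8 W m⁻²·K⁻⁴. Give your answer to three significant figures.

633 K

By the inverse-square law, S = 1365/0.338² = 11950 W m⁻².
Top-of-atmosphere balance: σT_e⁴ = S(1−α)/4 = 1822 W m⁻² → T_e = 423.4 K.
For an N-layer opaque stack, T_s⁴ = (N+1)T_e⁴, hence T_s = (5)^(1/4)×423.4 K = 633.1 K.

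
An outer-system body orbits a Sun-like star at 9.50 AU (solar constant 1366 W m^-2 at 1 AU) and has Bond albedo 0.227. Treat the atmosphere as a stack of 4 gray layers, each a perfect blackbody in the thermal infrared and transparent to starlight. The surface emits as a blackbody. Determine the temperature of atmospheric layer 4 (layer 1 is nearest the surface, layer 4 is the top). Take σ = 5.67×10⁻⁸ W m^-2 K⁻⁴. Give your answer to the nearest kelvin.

85 K

By the inverse-square law, S = 1366/9.50² = 15.14 W m^-2.
OLR = S(1−α)/4 = 2.925 W m^-2; the top layer radiates at T_e = 84.75 K.
The net upward flux σT_e⁴ is constant between every pair of levels, so T_k⁴ = (N+1−k)T_e⁴.
T_4 = (1)^(1/4)·84.75 = 84.75 K.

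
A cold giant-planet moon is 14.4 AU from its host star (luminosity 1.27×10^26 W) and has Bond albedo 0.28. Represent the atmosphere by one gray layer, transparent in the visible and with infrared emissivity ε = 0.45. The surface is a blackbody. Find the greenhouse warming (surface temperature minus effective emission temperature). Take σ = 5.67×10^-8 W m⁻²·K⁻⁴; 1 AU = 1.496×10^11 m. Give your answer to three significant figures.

3.37 K

Orbital distance: d = 14.4 AU = 2.154×10^12 m.
S = L/(4πd²) = 2.178 W m⁻².
The planet radiates to space at T_e = [S(1−α)/(4σ)]^(1/4) = 51.28 K.
The surface balance (absorbed SW + ε·downward IR = σT_s⁴) with T_a⁴ = T_s⁴/2 reduces to T_s = T_e·[2/(2−ε)]^¼ = 54.65 K.
T_s − T_e = 54.65 − 51.28 = 3.374 K.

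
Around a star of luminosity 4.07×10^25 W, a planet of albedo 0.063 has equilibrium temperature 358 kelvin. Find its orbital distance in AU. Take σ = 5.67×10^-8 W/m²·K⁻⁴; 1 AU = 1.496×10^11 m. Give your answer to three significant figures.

0.191 AU

The flux needed for this T is 4σT⁴/(1−0.063) = 3976 W/m².
From L = 4πd²S, d = √(4.07×10^25/(4π·3976)) = 2.854×10^10 m = 0.1908 AU.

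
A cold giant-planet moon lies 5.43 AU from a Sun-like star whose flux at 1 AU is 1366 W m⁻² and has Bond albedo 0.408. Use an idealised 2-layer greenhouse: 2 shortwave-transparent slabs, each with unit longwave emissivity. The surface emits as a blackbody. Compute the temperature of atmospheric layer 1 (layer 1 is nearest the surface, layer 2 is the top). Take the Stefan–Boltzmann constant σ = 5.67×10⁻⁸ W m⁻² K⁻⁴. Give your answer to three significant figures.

By the inverse-square law, S = 1366/5.43² = 46.33 W m⁻².
OLR = S(1−α)/4 = 6.857 W m⁻²; the top layer radiates at T_e = 104.9 K.
The net upward flux σT_e⁴ is constant between every pair of levels, so T_k⁴ = (N+1−k)T_e⁴.
With k = 1: T_1 = (2+1−1)^¼·104.9 K = 124.7 K.

125 kelvin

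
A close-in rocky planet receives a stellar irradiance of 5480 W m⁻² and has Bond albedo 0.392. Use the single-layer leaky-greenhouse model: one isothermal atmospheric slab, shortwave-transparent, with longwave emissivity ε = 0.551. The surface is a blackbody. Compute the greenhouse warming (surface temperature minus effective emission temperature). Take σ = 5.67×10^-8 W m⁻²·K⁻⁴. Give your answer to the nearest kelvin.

29 K

At the top of the atmosphere, σT_e⁴ = S(1−α)/4 = 833.0 W m⁻², giving T_e = 348.1 K.
The surface balance (absorbed SW + ε·downward IR = σT_s⁴) with T_a⁴ = T_s⁴/2 reduces to T_s = T_e·[2/(2−ε)]^¼ = 377.4 K.
The atmosphere warms the surface by 29.21 K.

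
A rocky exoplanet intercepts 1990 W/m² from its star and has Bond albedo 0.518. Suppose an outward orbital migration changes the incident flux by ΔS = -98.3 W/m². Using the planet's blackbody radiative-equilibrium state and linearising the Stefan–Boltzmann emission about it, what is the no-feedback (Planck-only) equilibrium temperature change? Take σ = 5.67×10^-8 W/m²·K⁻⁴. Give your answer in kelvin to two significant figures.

-3.1 K

Unperturbed T_e = [1990·(1−0.518)/(4σ)]^¼ = 255.0 K.
TOA radiative forcing: ΔF = (1−α)ΔS/4 = 0.482·(-98.3)/4 = -11.85 W/m².
The Planck feedback parameter is 4σT_e³ = 3.761 W/m²/K.
ΔT₀ = ΔF/λ_P = -11.85/3.761 = -3.15 K.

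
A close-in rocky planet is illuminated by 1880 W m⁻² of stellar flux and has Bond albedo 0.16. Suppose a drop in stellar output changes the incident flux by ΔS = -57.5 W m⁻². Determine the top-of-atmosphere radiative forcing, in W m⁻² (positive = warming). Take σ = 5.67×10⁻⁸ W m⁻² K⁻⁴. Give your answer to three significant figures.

Only a fraction (1−α) is absorbed and it's spread over 4πR², so ΔF = (1−α)ΔS/4 = -12.07 W m⁻².

-12.1 W m⁻²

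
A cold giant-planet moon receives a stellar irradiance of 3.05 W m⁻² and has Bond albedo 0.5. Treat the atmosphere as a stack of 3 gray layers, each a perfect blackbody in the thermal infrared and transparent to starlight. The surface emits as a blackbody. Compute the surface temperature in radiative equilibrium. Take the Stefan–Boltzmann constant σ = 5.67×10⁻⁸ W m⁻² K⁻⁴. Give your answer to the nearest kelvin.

OLR = S(1−α)/4 = 0.3812 W m⁻²; the top layer radiates at T_e = 50.92 K.
For an N-layer opaque stack, T_s⁴ = (N+1)T_e⁴, hence T_s = (4)^(1/4)×50.92 K = 72.01 K.

72 K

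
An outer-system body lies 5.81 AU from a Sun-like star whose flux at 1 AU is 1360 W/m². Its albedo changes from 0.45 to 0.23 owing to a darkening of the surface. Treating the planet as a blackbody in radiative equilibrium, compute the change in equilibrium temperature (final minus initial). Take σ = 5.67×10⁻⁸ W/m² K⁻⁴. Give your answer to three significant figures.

Flux at the orbit: S = 1360/(5.81)² = 40.29 W/m².
With α = 0.45, T₁ = 99.42 K.
Final:   T₂ = [S(1−0.23)/(4σ)]^(1/4) = 108.1 K.
ΔT = T₂ − T₁ = 8.725 K.

8.72 K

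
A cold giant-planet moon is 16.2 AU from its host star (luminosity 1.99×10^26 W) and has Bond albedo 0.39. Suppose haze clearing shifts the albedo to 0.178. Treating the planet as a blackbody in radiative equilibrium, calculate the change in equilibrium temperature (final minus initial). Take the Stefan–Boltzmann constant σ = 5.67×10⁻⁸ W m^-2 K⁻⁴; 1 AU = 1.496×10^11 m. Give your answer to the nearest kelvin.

d = 16.2 × 1.496×10^11 m = 2.424×10^12 m.
S = L/(4πd²) = 2.696 W m^-2.
Before: T₁ = [2.696·0.61/(4σ)]^(1/4) = 51.89 K.
Final:   T₂ = [S(1−0.178)/(4σ)]^(1/4) = 55.91 K.
Change: 55.91 − 51.89 = 4.018 K.

4 K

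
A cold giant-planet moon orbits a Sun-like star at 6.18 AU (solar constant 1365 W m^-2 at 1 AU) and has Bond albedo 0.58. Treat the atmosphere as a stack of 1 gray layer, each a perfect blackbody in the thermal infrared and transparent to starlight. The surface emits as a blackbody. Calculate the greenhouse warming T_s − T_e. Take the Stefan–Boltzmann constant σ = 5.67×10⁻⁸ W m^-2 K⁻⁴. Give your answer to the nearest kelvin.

By the inverse-square law, S = 1365/6.18² = 35.74 W m^-2.
The effective emission temperature is T_e = [S(1−α)/(4σ)]^¼ = 90.20 K.
Surface: T_s = (2)^¼·T_e = 107.3 K.
Warming: T_s − T_e = 17.07 K.

17 K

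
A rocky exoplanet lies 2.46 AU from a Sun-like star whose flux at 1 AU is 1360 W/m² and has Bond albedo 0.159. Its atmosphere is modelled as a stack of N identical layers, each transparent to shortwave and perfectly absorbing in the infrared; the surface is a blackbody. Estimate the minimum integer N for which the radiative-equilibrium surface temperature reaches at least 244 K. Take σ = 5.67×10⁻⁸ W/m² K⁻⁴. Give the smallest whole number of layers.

Flux at the orbit: S = 1360/(2.46)² = 224.7 W/m².
Top-of-atmosphere balance: σT_e⁴ = S(1−α)/4 = 47.25 W/m² → T_e = 169.9 K.
T_s = (N+1)^(1/4)·T_e ≥ 244 K requires N+1 ≥ (T_s/T_e)⁴ = (244/169.9)⁴ = 4.253.
So N ≥ 3.253; the smallest integer is N = 4.

4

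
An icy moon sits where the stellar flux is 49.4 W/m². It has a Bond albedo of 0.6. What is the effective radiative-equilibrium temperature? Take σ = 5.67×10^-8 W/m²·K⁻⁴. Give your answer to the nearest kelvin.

Absorbed flux (global mean): S(1−α)/4 = 49.40·0.4/4 = 4.940 W/m².
Balancing against σT⁴: T = (4.940/5.67×10⁻⁸)^(1/4) = 96.61 K.

97 K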